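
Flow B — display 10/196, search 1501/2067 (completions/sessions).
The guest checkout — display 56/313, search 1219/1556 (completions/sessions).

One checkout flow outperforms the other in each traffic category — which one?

Display: Flow B 10/196 = 5.1%, the guest checkout 56/313 = 17.9% → the guest checkout
Search: Flow B 1501/2067 = 72.6%, the guest checkout 1219/1556 = 78.3% → the guest checkout
The guest checkout has the higher rate in both groups.

the guest checkout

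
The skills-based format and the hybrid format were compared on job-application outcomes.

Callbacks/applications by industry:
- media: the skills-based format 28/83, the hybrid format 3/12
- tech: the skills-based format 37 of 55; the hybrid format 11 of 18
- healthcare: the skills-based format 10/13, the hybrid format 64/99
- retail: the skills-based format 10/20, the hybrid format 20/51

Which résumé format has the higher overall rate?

Media: the skills-based format 28/83 = 33.7%, the hybrid format 3/12 = 25.0% → the skills-based format
Tech: the skills-based format 37/55 = 67.3%, the hybrid format 11/18 = 61.1% → the skills-based format
Healthcare: the skills-based format 10/13 = 76.9%, the hybrid format 64/99 = 64.6% → the skills-based format
Retail: the skills-based format 10/20 = 50.0%, the hybrid format 20/51 = 39.2% → the skills-based format
Overall: the skills-based format 85/171 = 49.7%, the hybrid format 98/180 = 54.4% → the hybrid format
(The skills-based format wins every industry group but the hybrid format wins overall — the skills-based format's applications skew toward the low-rate media group.)

the hybrid format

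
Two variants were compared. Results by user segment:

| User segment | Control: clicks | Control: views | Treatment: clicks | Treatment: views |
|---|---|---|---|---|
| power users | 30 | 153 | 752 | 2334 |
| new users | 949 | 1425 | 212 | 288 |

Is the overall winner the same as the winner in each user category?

Power users: Control 30/153 = 19.6%, Treatment 752/2334 = 32.2% → Treatment
New users: Control 949/1425 = 66.6%, Treatment 212/288 = 73.6% → Treatment
Overall: Control 979/1578 = 62.0%, Treatment 964/2622 = 36.8% → Control
Treatment wins each user group but Control wins overall — the comparison reverses. Treatment's views skew toward power users, which has a lower base rate.

No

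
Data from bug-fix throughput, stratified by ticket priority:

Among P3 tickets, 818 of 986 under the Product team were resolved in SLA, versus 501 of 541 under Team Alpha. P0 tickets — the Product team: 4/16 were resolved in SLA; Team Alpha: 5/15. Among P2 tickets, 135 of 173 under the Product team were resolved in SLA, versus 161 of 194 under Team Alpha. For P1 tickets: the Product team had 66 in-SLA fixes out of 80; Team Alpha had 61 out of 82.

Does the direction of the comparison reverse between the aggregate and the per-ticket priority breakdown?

No

P3: the Product team 818/986 = 83.0%, Team Alpha 501/541 = 92.6% → Team Alpha
P0: the Product team 4/16 = 25.0%, Team Alpha 5/15 = 33.3% → Team Alpha
P2: the Product team 135/173 = 78.0%, Team Alpha 161/194 = 83.0% → Team Alpha
P1: the Product team 66/80 = 82.5%, Team Alpha 61/82 = 74.4% → the Product team
Overall: the Product team 1023/1255 = 81.5%, Team Alpha 728/832 = 87.5% → Team Alpha
Neither sweeps: the Product team wins 1 of 4 groups, Team Alpha wins 3. Team Alpha wins overall but not every group — no Simpson reversal.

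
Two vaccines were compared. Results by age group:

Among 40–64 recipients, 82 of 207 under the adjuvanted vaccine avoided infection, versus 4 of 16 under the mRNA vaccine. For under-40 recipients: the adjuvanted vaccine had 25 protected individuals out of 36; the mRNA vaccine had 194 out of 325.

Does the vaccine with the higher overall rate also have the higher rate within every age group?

40–64: the adjuvanted vaccine 82/207 = 39.6%, the mRNA vaccine 4/16 = 25.0% → the adjuvanted vaccine
Under-40: the adjuvanted vaccine 25/36 = 69.4%, the mRNA vaccine 194/325 = 59.7% → the adjuvanted vaccine
Overall: the adjuvanted vaccine 107/243 = 44.0%, the mRNA vaccine 198/341 = 58.1% → the mRNA vaccine
The adjuvanted vaccine wins each age group but the mRNA vaccine wins overall — the comparison reverses. The adjuvanted vaccine's recipients skew toward 40–64, which has a lower base rate.

No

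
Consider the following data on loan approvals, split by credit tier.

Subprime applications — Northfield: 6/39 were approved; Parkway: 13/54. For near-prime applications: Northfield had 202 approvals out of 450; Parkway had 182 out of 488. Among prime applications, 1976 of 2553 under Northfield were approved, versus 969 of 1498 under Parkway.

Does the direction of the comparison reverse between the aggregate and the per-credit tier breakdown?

No

Subprime: Northfield 6/39 = 15.4%, Parkway 13/54 = 24.1% → Parkway
Near-prime: Northfield 202/450 = 44.9%, Parkway 182/488 = 37.3% → Northfield
Prime: Northfield 1976/2553 = 77.4%, Parkway 969/1498 = 64.7% → Northfield
Overall: Northfield 2184/3042 = 71.8%, Parkway 1164/2040 = 57.1% → Northfield
Neither sweeps: Northfield wins 2 of 3 groups, Parkway wins 1. Northfield wins overall but not every group — no Simpson reversal.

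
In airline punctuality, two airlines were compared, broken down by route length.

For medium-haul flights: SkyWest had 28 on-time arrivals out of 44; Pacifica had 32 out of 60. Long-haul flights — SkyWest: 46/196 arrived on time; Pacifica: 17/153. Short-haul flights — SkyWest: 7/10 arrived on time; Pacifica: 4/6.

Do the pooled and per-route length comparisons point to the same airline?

Yes

Medium-haul: SkyWest 28/44 = 63.6%, Pacifica 32/60 = 53.3% → SkyWest
Long-haul: SkyWest 46/196 = 23.5%, Pacifica 17/153 = 11.1% → SkyWest
Short-haul: SkyWest 7/10 = 70.0%, Pacifica 4/6 = 66.7% → SkyWest
Overall: SkyWest 81/250 = 32.4%, Pacifica 53/219 = 24.2% → SkyWest
SkyWest wins overall and in every route group — no reversal.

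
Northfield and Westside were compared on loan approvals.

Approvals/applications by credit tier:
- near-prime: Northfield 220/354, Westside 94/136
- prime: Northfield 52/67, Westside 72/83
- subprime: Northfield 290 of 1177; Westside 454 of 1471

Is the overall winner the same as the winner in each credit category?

Yes

Near-prime: Northfield 220/354 = 62.1%, Westside 94/136 = 69.1% → Westside
Prime: Northfield 52/67 = 77.6%, Westside 72/83 = 86.7% → Westside
Subprime: Northfield 290/1177 = 24.6%, Westside 454/1471 = 30.9% → Westside
Overall: Northfield 562/1598 = 35.2%, Westside 620/1690 = 36.7% → Westside
Westside wins overall and in every credit group — no reversal.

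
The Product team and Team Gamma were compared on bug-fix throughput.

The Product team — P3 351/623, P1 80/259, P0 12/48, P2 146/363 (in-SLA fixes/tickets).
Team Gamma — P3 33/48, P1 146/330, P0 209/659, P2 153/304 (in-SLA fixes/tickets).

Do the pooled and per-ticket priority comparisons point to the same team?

P3: the Product team 351/623 = 56.3%, Team Gamma 33/48 = 68.8% → Team Gamma
P1: the Product team 80/259 = 30.9%, Team Gamma 146/330 = 44.2% → Team Gamma
P0: the Product team 12/48 = 25.0%, Team Gamma 209/659 = 31.7% → Team Gamma
P2: the Product team 146/363 = 40.2%, Team Gamma 153/304 = 50.3% → Team Gamma
Overall: the Product team 589/1293 = 45.6%, Team Gamma 541/1341 = 40.3% → the Product team
Team Gamma wins each ticket group but the Product team wins overall — the comparison reverses. Team Gamma's tickets skew toward P0, which has a lower base rate.

No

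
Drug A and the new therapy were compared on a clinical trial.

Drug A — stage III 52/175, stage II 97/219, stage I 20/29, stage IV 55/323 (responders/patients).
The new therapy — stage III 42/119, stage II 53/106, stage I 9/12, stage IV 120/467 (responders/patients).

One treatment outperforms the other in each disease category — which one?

the new therapy

Stage III: Drug A 52/175 = 29.7%, the new therapy 42/119 = 35.3% → the new therapy
Stage II: Drug A 97/219 = 44.3%, the new therapy 53/106 = 50.0% → the new therapy
Stage I: Drug A 20/29 = 69.0%, the new therapy 9/12 = 75.0% → the new therapy
Stage IV: Drug A 55/323 = 17.0%, the new therapy 120/467 = 25.7% → the new therapy
The new therapy has the higher rate in all 4 groups.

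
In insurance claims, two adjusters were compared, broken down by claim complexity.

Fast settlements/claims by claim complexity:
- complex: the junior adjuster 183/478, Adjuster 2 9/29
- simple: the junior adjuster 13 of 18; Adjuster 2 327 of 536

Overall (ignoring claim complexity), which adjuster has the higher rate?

Adjuster 2

Complex: the junior adjuster 183/478 = 38.3%, Adjuster 2 9/29 = 31.0% → the junior adjuster
Simple: the junior adjuster 13/18 = 72.2%, Adjuster 2 327/536 = 61.0% → the junior adjuster
Overall: the junior adjuster 196/496 = 39.5%, Adjuster 2 336/565 = 59.5% → Adjuster 2
(The junior adjuster wins every claim group but Adjuster 2 wins overall — the junior adjuster's claims skew toward the low-rate complex group.)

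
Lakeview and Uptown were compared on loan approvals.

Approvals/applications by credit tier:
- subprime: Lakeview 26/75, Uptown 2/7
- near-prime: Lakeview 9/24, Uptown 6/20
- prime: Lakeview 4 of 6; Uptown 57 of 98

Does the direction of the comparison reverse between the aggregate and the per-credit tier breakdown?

Yes

Subprime: Lakeview 26/75 = 34.7%, Uptown 2/7 = 28.6% → Lakeview
Near-prime: Lakeview 9/24 = 37.5%, Uptown 6/20 = 30.0% → Lakeview
Prime: Lakeview 4/6 = 66.7%, Uptown 57/98 = 58.2% → Lakeview
Overall: Lakeview 39/105 = 37.1%, Uptown 65/125 = 52.0% → Uptown
Lakeview wins each credit group but Uptown wins overall — the comparison reverses. Lakeview's applications skew toward subprime, which has a lower base rate.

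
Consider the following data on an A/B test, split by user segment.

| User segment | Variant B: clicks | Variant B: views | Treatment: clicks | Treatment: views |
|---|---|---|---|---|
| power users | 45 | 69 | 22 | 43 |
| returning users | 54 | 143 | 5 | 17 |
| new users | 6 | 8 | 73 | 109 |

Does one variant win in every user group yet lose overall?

Power users: Variant B 45/69 = 65.2%, Treatment 22/43 = 51.2% → Variant B
Returning users: Variant B 54/143 = 37.8%, Treatment 5/17 = 29.4% → Variant B
New users: Variant B 6/8 = 75.0%, Treatment 73/109 = 67.0% → Variant B
Overall: Variant B 105/220 = 47.7%, Treatment 100/169 = 59.2% → Treatment
Variant B wins each user group but Treatment wins overall — the comparison reverses. Variant B's views skew toward returning users, which has a lower base rate.

Yes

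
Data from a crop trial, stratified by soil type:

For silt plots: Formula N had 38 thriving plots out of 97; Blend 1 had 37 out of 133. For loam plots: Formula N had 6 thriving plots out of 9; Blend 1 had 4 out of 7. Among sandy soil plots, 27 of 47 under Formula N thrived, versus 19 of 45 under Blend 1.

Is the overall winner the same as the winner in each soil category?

Yes

Silt: Formula N 38/97 = 39.2%, Blend 1 37/133 = 27.8% → Formula N
Loam: Formula N 6/9 = 66.7%, Blend 1 4/7 = 57.1% → Formula N
Sandy soil: Formula N 27/47 = 57.4%, Blend 1 19/45 = 42.2% → Formula N
Overall: Formula N 71/153 = 46.4%, Blend 1 60/185 = 32.4% → Formula N
Formula N wins overall and in every soil group — no reversal.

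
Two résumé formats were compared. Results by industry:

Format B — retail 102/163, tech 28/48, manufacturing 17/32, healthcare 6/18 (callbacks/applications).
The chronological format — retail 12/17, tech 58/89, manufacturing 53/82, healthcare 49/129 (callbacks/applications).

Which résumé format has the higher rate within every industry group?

the chronological format

Retail: Format B 102/163 = 62.6%, the chronological format 12/17 = 70.6% → the chronological format
Tech: Format B 28/48 = 58.3%, the chronological format 58/89 = 65.2% → the chronological format
Manufacturing: Format B 17/32 = 53.1%, the chronological format 53/82 = 64.6% → the chronological format
Healthcare: Format B 6/18 = 33.3%, the chronological format 49/129 = 38.0% → the chronological format
The chronological format has the higher rate in all 4 groups.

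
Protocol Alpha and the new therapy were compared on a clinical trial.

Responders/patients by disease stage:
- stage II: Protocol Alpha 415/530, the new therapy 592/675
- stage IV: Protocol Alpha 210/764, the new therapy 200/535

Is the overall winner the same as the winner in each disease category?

Yes

Stage II: Protocol Alpha 415/530 = 78.3%, the new therapy 592/675 = 87.7% → the new therapy
Stage IV: Protocol Alpha 210/764 = 27.5%, the new therapy 200/535 = 37.4% → the new therapy
Overall: Protocol Alpha 625/1294 = 48.3%, the new therapy 792/1210 = 65.5% → the new therapy
The new therapy wins overall and in every disease group — no reversal.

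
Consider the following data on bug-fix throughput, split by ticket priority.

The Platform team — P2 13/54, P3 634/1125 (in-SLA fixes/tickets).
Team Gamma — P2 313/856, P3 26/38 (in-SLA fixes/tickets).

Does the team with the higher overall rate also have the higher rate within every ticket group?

No

P2: the Platform team 13/54 = 24.1%, Team Gamma 313/856 = 36.6% → Team Gamma
P3: the Platform team 634/1125 = 56.4%, Team Gamma 26/38 = 68.4% → Team Gamma
Overall: the Platform team 647/1179 = 54.9%, Team Gamma 339/894 = 37.9% → the Platform team
Team Gamma wins each ticket group but the Platform team wins overall — the comparison reverses. Team Gamma's tickets skew toward P2, which has a lower base rate.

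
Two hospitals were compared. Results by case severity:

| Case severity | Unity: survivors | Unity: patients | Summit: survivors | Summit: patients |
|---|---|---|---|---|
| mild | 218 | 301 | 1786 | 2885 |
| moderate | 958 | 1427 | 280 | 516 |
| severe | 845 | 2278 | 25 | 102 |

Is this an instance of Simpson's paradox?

Mild: Unity 218/301 = 72.4%, Summit 1786/2885 = 61.9% → Unity
Moderate: Unity 958/1427 = 67.1%, Summit 280/516 = 54.3% → Unity
Severe: Unity 845/2278 = 37.1%, Summit 25/102 = 24.5% → Unity
Overall: Unity 2021/4006 = 50.4%, Summit 2091/3503 = 59.7% → Summit
Unity wins each case group but Summit wins overall — the comparison reverses. Unity's patients skew toward severe, which has a lower base rate.

Yes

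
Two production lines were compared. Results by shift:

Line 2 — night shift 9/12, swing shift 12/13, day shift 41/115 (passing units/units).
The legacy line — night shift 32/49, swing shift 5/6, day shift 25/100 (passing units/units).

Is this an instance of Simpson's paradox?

No

Night shift: Line 2 9/12 = 75.0%, the legacy line 32/49 = 65.3% → Line 2
Swing shift: Line 2 12/13 = 92.3%, the legacy line 5/6 = 83.3% → Line 2
Day shift: Line 2 41/115 = 35.7%, the legacy line 25/100 = 25.0% → Line 2
Overall: Line 2 62/140 = 44.3%, the legacy line 62/155 = 40.0% → Line 2
Line 2 wins overall and in every shift group — no reversal.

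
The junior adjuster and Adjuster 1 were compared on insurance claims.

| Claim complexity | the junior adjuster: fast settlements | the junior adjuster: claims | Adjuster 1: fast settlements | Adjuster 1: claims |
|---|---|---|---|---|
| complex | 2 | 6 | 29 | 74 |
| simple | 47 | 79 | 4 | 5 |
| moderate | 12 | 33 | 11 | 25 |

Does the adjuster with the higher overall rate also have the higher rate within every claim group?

Complex: the junior adjuster 2/6 = 33.3%, Adjuster 1 29/74 = 39.2% → Adjuster 1
Simple: the junior adjuster 47/79 = 59.5%, Adjuster 1 4/5 = 80.0% → Adjuster 1
Moderate: the junior adjuster 12/33 = 36.4%, Adjuster 1 11/25 = 44.0% → Adjuster 1
Overall: the junior adjuster 61/118 = 51.7%, Adjuster 1 44/104 = 42.3% → the junior adjuster
Adjuster 1 wins each claim group but the junior adjuster wins overall — the comparison reverses. Adjuster 1's claims skew toward complex, which has a lower base rate.

No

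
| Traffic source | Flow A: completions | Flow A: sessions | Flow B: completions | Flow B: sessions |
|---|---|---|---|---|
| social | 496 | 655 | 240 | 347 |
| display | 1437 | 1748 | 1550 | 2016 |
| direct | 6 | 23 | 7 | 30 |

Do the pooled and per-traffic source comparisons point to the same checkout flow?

Yes

Social: Flow A 496/655 = 75.7%, Flow B 240/347 = 69.2% → Flow A
Display: Flow A 1437/1748 = 82.2%, Flow B 1550/2016 = 76.9% → Flow A
Direct: Flow A 6/23 = 26.1%, Flow B 7/30 = 23.3% → Flow A
Overall: Flow A 1939/2426 = 79.9%, Flow B 1797/2393 = 75.1% → Flow A
Flow A wins overall and in every traffic group — no reversal.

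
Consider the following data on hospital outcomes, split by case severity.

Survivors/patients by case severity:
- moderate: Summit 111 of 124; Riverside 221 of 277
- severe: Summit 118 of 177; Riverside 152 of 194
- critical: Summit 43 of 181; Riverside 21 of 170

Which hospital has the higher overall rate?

Riverside

Moderate: Summit 111/124 = 89.5%, Riverside 221/277 = 79.8% → Summit
Severe: Summit 118/177 = 66.7%, Riverside 152/194 = 78.4% → Riverside
Critical: Summit 43/181 = 23.8%, Riverside 21/170 = 12.4% → Summit
Overall: Summit 272/482 = 56.4%, Riverside 394/641 = 61.5% → Riverside
(Neither sweeps every case group, but Riverside has the higher pooled rate.)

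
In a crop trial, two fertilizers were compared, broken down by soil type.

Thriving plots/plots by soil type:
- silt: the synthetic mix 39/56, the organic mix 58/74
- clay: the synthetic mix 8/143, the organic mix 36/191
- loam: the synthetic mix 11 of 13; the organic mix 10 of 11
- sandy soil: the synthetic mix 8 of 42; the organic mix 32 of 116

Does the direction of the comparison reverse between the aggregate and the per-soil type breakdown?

No

Silt: the synthetic mix 39/56 = 69.6%, the organic mix 58/74 = 78.4% → the organic mix
Clay: the synthetic mix 8/143 = 5.6%, the organic mix 36/191 = 18.8% → the organic mix
Loam: the synthetic mix 11/13 = 84.6%, the organic mix 10/11 = 90.9% → the organic mix
Sandy soil: the synthetic mix 8/42 = 19.0%, the organic mix 32/116 = 27.6% → the organic mix
Overall: the synthetic mix 66/254 = 26.0%, the organic mix 136/392 = 34.7% → the organic mix
The organic mix wins overall and in every soil group — no reversal.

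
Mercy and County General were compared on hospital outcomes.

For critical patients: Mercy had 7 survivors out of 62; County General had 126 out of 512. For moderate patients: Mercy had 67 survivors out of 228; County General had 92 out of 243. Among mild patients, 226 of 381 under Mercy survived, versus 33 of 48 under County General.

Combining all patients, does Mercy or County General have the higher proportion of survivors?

Mercy

Critical: Mercy 7/62 = 11.3%, County General 126/512 = 24.6% → County General
Moderate: Mercy 67/228 = 29.4%, County General 92/243 = 37.9% → County General
Mild: Mercy 226/381 = 59.3%, County General 33/48 = 68.8% → County General
Overall: Mercy 300/671 = 44.7%, County General 251/803 = 31.3% → Mercy
(County General wins every case group but Mercy wins overall — County General's patients skew toward the low-rate critical group.)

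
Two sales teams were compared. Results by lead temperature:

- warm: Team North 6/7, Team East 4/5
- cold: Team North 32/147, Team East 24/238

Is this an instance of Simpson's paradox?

Warm: Team North 6/7 = 85.7%, Team East 4/5 = 80.0% → Team North
Cold: Team North 32/147 = 21.8%, Team East 24/238 = 10.1% → Team North
Overall: Team North 38/154 = 24.7%, Team East 28/243 = 11.5% → Team North
Team North wins overall and in every lead group — no reversal.

No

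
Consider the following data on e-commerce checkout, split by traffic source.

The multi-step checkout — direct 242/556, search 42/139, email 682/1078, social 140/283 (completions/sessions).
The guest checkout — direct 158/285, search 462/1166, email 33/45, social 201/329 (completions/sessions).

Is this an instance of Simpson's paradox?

Yes

Direct: the multi-step checkout 242/556 = 43.5%, the guest checkout 158/285 = 55.4% → the guest checkout
Search: the multi-step checkout 42/139 = 30.2%, the guest checkout 462/1166 = 39.6% → the guest checkout
Email: the multi-step checkout 682/1078 = 63.3%, the guest checkout 33/45 = 73.3% → the guest checkout
Social: the multi-step checkout 140/283 = 49.5%, the guest checkout 201/329 = 61.1% → the guest checkout
Overall: the multi-step checkout 1106/2056 = 53.8%, the guest checkout 854/1825 = 46.8% → the multi-step checkout
The guest checkout wins each traffic group but the multi-step checkout wins overall — the comparison reverses. The guest checkout's sessions skew toward search, which has a lower base rate.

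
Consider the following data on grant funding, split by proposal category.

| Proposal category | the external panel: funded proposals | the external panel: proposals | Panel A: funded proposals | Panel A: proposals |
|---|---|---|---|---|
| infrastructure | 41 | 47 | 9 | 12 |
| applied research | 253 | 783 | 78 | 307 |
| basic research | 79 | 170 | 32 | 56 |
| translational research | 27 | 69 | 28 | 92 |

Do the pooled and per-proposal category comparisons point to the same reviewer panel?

Infrastructure: the external panel 41/47 = 87.2%, Panel A 9/12 = 75.0% → the external panel
Applied research: the external panel 253/783 = 32.3%, Panel A 78/307 = 25.4% → the external panel
Basic research: the external panel 79/170 = 46.5%, Panel A 32/56 = 57.1% → Panel A
Translational research: the external panel 27/69 = 39.1%, Panel A 28/92 = 30.4% → the external panel
Overall: the external panel 400/1069 = 37.4%, Panel A 147/467 = 31.5% → the external panel
Neither sweeps: the external panel wins 3 of 4 groups, Panel A wins 1. The external panel wins overall but not every group — no Simpson reversal.

No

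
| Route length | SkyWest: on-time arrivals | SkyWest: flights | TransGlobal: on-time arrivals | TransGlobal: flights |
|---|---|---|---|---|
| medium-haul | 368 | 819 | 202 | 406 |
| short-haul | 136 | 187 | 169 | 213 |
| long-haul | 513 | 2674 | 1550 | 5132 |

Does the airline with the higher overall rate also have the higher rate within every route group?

Yes

Medium-haul: SkyWest 368/819 = 44.9%, TransGlobal 202/406 = 49.8% → TransGlobal
Short-haul: SkyWest 136/187 = 72.7%, TransGlobal 169/213 = 79.3% → TransGlobal
Long-haul: SkyWest 513/2674 = 19.2%, TransGlobal 1550/5132 = 30.2% → TransGlobal
Overall: SkyWest 1017/3680 = 27.6%, TransGlobal 1921/5751 = 33.4% → TransGlobal
TransGlobal wins overall and in every route group — no reversal.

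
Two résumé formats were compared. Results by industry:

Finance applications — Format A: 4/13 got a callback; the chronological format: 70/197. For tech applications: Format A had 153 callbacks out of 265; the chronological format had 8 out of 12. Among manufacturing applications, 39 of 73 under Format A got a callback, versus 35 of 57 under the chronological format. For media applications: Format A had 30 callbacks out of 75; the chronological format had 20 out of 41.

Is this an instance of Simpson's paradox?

Finance: Format A 4/13 = 30.8%, the chronological format 70/197 = 35.5% → the chronological format
Tech: Format A 153/265 = 57.7%, the chronological format 8/12 = 66.7% → the chronological format
Manufacturing: Format A 39/73 = 53.4%, the chronological format 35/57 = 61.4% → the chronological format
Media: Format A 30/75 = 40.0%, the chronological format 20/41 = 48.8% → the chronological format
Overall: Format A 226/426 = 53.1%, the chronological format 133/307 = 43.3% → Format A
The chronological format wins each industry group but Format A wins overall — the comparison reverses. The chronological format's applications skew toward finance, which has a lower base rate.

Yes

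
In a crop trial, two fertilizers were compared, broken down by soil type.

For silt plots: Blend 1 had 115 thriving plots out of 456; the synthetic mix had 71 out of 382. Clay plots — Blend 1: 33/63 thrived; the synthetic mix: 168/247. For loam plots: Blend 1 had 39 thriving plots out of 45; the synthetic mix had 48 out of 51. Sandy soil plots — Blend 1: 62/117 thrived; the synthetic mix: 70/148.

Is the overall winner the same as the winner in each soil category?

Silt: Blend 1 115/456 = 25.2%, the synthetic mix 71/382 = 18.6% → Blend 1
Clay: Blend 1 33/63 = 52.4%, the synthetic mix 168/247 = 68.0% → the synthetic mix
Loam: Blend 1 39/45 = 86.7%, the synthetic mix 48/51 = 94.1% → the synthetic mix
Sandy soil: Blend 1 62/117 = 53.0%, the synthetic mix 70/148 = 47.3% → Blend 1
Overall: Blend 1 249/681 = 36.6%, the synthetic mix 357/828 = 43.1% → the synthetic mix
Neither sweeps: Blend 1 wins 2 of 4 groups, the synthetic mix wins 2. The synthetic mix wins overall but not every group — no Simpson reversal.

No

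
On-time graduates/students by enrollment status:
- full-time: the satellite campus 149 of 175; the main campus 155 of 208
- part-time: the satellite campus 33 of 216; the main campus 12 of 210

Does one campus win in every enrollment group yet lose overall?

No

Full-time: the satellite campus 149/175 = 85.1%, the main campus 155/208 = 74.5% → the satellite campus
Part-time: the satellite campus 33/216 = 15.3%, the main campus 12/210 = 5.7% → the satellite campus
Overall: the satellite campus 182/391 = 46.5%, the main campus 167/418 = 40.0% → the satellite campus
The satellite campus wins overall and in every enrollment group — no reversal.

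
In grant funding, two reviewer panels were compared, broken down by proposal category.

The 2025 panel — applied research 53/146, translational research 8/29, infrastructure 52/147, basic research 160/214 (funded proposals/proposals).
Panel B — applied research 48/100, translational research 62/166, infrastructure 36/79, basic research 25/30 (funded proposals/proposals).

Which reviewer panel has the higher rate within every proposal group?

Applied research: the 2025 panel 53/146 = 36.3%, Panel B 48/100 = 48.0% → Panel B
Translational research: the 2025 panel 8/29 = 27.6%, Panel B 62/166 = 37.3% → Panel B
Infrastructure: the 2025 panel 52/147 = 35.4%, Panel B 36/79 = 45.6% → Panel B
Basic research: the 2025 panel 160/214 = 74.8%, Panel B 25/30 = 83.3% → Panel B
Panel B has the higher rate in all 4 groups.

Panel B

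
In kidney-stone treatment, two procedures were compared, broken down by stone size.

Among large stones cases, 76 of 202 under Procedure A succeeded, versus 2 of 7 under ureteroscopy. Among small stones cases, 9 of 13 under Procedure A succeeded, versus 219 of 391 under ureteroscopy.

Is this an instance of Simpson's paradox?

Yes

Large stones: Procedure A 76/202 = 37.6%, ureteroscopy 2/7 = 28.6% → Procedure A
Small stones: Procedure A 9/13 = 69.2%, ureteroscopy 219/391 = 56.0% → Procedure A
Overall: Procedure A 85/215 = 39.5%, ureteroscopy 221/398 = 55.5% → ureteroscopy
Procedure A wins each stone group but ureteroscopy wins overall — the comparison reverses. Procedure A's cases skew toward large stones, which has a lower base rate.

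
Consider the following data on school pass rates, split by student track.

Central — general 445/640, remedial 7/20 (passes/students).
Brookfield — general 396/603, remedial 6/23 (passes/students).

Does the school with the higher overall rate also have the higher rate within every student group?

Yes

General: Central 445/640 = 69.5%, Brookfield 396/603 = 65.7% → Central
Remedial: Central 7/20 = 35.0%, Brookfield 6/23 = 26.1% → Central
Overall: Central 452/660 = 68.5%, Brookfield 402/626 = 64.2% → Central
Central wins overall and in every student group — no reversal.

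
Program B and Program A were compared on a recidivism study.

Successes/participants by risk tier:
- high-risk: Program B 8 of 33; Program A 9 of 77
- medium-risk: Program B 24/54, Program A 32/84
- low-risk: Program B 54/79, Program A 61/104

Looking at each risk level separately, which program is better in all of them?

High-risk: Program B 8/33 = 24.2%, Program A 9/77 = 11.7% → Program B
Medium-risk: Program B 24/54 = 44.4%, Program A 32/84 = 38.1% → Program B
Low-risk: Program B 54/79 = 68.4%, Program A 61/104 = 58.7% → Program B
Program B has the higher rate in all 3 groups.

Program B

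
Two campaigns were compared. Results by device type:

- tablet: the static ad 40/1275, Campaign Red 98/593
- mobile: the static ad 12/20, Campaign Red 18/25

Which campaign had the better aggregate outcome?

Campaign Red

Tablet: the static ad 40/1275 = 3.1%, Campaign Red 98/593 = 16.5% → Campaign Red
Mobile: the static ad 12/20 = 60.0%, Campaign Red 18/25 = 72.0% → Campaign Red
Overall: the static ad 52/1295 = 4.0%, Campaign Red 116/618 = 18.8% → Campaign Red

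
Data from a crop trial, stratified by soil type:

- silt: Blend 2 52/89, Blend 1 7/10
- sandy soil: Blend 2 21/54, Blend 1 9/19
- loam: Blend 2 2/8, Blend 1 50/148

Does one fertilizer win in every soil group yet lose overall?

Silt: Blend 2 52/89 = 58.4%, Blend 1 7/10 = 70.0% → Blend 1
Sandy soil: Blend 2 21/54 = 38.9%, Blend 1 9/19 = 47.4% → Blend 1
Loam: Blend 2 2/8 = 25.0%, Blend 1 50/148 = 33.8% → Blend 1
Overall: Blend 2 75/151 = 49.7%, Blend 1 66/177 = 37.3% → Blend 2
Blend 1 wins each soil group but Blend 2 wins overall — the comparison reverses. Blend 1's plots skew toward loam, which has a lower base rate.

Yes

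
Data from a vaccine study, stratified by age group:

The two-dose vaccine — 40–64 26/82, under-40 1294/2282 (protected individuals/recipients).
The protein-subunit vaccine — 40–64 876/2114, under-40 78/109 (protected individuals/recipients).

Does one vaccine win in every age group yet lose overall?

Yes

40–64: the two-dose vaccine 26/82 = 31.7%, the protein-subunit vaccine 876/2114 = 41.4% → the protein-subunit vaccine
Under-40: the two-dose vaccine 1294/2282 = 56.7%, the protein-subunit vaccine 78/109 = 71.6% → the protein-subunit vaccine
Overall: the two-dose vaccine 1320/2364 = 55.8%, the protein-subunit vaccine 954/2223 = 42.9% → the two-dose vaccine
The protein-subunit vaccine wins each age group but the two-dose vaccine wins overall — the comparison reverses. The protein-subunit vaccine's recipients skew toward 40–64, which has a lower base rate.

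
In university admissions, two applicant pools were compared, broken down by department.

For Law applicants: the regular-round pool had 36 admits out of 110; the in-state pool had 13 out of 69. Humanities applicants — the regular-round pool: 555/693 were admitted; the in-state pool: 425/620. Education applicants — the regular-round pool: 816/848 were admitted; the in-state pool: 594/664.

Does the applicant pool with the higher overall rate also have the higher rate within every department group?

Yes

Law: the regular-round pool 36/110 = 32.7%, the in-state pool 13/69 = 18.8% → the regular-round pool
Humanities: the regular-round pool 555/693 = 80.1%, the in-state pool 425/620 = 68.5% → the regular-round pool
Education: the regular-round pool 816/848 = 96.2%, the in-state pool 594/664 = 89.5% → the regular-round pool
Overall: the regular-round pool 1407/1651 = 85.2%, the in-state pool 1032/1353 = 76.3% → the regular-round pool
The regular-round pool wins overall and in every department group — no reversal.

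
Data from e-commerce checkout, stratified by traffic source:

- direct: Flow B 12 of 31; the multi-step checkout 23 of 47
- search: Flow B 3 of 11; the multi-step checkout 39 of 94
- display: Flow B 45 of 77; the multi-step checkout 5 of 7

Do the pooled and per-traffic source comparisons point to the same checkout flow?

Direct: Flow B 12/31 = 38.7%, the multi-step checkout 23/47 = 48.9% → the multi-step checkout
Search: Flow B 3/11 = 27.3%, the multi-step checkout 39/94 = 41.5% → the multi-step checkout
Display: Flow B 45/77 = 58.4%, the multi-step checkout 5/7 = 71.4% → the multi-step checkout
Overall: Flow B 60/119 = 50.4%, the multi-step checkout 67/148 = 45.3% → Flow B
The multi-step checkout wins each traffic group but Flow B wins overall — the comparison reverses. The multi-step checkout's sessions skew toward search, which has a lower base rate.

No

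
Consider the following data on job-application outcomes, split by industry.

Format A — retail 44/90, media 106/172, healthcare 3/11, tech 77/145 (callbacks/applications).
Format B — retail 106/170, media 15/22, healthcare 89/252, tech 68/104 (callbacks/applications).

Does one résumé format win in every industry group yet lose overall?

Yes

Retail: Format A 44/90 = 48.9%, Format B 106/170 = 62.4% → Format B
Media: Format A 106/172 = 61.6%, Format B 15/22 = 68.2% → Format B
Healthcare: Format A 3/11 = 27.3%, Format B 89/252 = 35.3% → Format B
Tech: Format A 77/145 = 53.1%, Format B 68/104 = 65.4% → Format B
Overall: Format A 230/418 = 55.0%, Format B 278/548 = 50.7% → Format A
Format B wins each industry group but Format A wins overall — the comparison reverses. Format B's applications skew toward healthcare, which has a lower base rate.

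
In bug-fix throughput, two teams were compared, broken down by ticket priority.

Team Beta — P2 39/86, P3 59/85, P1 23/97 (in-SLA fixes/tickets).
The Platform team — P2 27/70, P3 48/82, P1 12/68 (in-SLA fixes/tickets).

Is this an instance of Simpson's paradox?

No

P2: Team Beta 39/86 = 45.3%, the Platform team 27/70 = 38.6% → Team Beta
P3: Team Beta 59/85 = 69.4%, the Platform team 48/82 = 58.5% → Team Beta
P1: Team Beta 23/97 = 23.7%, the Platform team 12/68 = 17.6% → Team Beta
Overall: Team Beta 121/268 = 45.1%, the Platform team 87/220 = 39.5% → Team Beta
Team Beta wins overall and in every ticket group — no reversal.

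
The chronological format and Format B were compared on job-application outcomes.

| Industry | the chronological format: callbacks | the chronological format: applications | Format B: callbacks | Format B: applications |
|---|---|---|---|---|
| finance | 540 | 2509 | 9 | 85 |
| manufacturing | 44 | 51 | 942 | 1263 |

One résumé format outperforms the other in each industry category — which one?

Finance: the chronological format 540/2509 = 21.5%, Format B 9/85 = 10.6% → the chronological format
Manufacturing: the chronological format 44/51 = 86.3%, Format B 942/1263 = 74.6% → the chronological format
The chronological format has the higher rate in both groups.

the chronological format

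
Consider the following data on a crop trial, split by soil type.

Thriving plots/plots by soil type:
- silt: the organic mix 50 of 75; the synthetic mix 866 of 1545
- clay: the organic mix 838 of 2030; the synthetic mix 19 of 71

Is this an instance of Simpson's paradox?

Yes

Silt: the organic mix 50/75 = 66.7%, the synthetic mix 866/1545 = 56.1% → the organic mix
Clay: the organic mix 838/2030 = 41.3%, the synthetic mix 19/71 = 26.8% → the organic mix
Overall: the organic mix 888/2105 = 42.2%, the synthetic mix 885/1616 = 54.8% → the synthetic mix
The organic mix wins each soil group but the synthetic mix wins overall — the comparison reverses. The organic mix's plots skew toward clay, which has a lower base rate.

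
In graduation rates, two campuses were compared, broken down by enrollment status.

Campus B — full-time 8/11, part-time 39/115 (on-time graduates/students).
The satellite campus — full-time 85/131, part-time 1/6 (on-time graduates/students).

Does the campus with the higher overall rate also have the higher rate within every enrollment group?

No

Full-time: Campus B 8/11 = 72.7%, the satellite campus 85/131 = 64.9% → Campus B
Part-time: Campus B 39/115 = 33.9%, the satellite campus 1/6 = 16.7% → Campus B
Overall: Campus B 47/126 = 37.3%, the satellite campus 86/137 = 62.8% → the satellite campus
Campus B wins each enrollment group but the satellite campus wins overall — the comparison reverses. Campus B's students skew toward part-time, which has a lower base rate.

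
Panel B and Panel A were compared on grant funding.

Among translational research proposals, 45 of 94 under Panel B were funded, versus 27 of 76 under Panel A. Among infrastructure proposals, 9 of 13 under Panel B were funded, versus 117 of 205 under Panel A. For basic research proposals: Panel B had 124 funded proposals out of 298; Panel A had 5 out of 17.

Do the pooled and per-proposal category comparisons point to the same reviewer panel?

No

Translational research: Panel B 45/94 = 47.9%, Panel A 27/76 = 35.5% → Panel B
Infrastructure: Panel B 9/13 = 69.2%, Panel A 117/205 = 57.1% → Panel B
Basic research: Panel B 124/298 = 41.6%, Panel A 5/17 = 29.4% → Panel B
Overall: Panel B 178/405 = 44.0%, Panel A 149/298 = 50.0% → Panel A
Panel B wins each proposal group but Panel A wins overall — the comparison reverses. Panel B's proposals skew toward basic research, which has a lower base rate.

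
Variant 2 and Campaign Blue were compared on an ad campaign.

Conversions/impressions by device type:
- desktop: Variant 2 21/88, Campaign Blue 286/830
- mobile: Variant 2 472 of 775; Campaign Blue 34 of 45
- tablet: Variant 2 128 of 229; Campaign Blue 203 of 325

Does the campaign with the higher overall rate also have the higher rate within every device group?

Desktop: Variant 2 21/88 = 23.9%, Campaign Blue 286/830 = 34.5% → Campaign Blue
Mobile: Variant 2 472/775 = 60.9%, Campaign Blue 34/45 = 75.6% → Campaign Blue
Tablet: Variant 2 128/229 = 55.9%, Campaign Blue 203/325 = 62.5% → Campaign Blue
Overall: Variant 2 621/1092 = 56.9%, Campaign Blue 523/1200 = 43.6% → Variant 2
Campaign Blue wins each device group but Variant 2 wins overall — the comparison reverses. Campaign Blue's impressions skew toward desktop, which has a lower base rate.

No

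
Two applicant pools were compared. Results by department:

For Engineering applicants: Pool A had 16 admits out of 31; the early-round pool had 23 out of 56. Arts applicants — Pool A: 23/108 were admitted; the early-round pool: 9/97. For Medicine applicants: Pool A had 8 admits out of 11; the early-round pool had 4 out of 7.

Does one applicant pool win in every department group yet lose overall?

No

Engineering: Pool A 16/31 = 51.6%, the early-round pool 23/56 = 41.1% → Pool A
Arts: Pool A 23/108 = 21.3%, the early-round pool 9/97 = 9.3% → Pool A
Medicine: Pool A 8/11 = 72.7%, the early-round pool 4/7 = 57.1% → Pool A
Overall: Pool A 47/150 = 31.3%, the early-round pool 36/160 = 22.5% → Pool A
Pool A wins overall and in every department group — no reversal.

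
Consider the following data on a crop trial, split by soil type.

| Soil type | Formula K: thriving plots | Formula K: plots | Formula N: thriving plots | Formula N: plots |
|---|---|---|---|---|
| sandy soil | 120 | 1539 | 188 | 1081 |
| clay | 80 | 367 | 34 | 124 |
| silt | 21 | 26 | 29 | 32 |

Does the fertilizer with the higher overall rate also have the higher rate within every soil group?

Sandy soil: Formula K 120/1539 = 7.8%, Formula N 188/1081 = 17.4% → Formula N
Clay: Formula K 80/367 = 21.8%, Formula N 34/124 = 27.4% → Formula N
Silt: Formula K 21/26 = 80.8%, Formula N 29/32 = 90.6% → Formula N
Overall: Formula K 221/1932 = 11.4%, Formula N 251/1237 = 20.3% → Formula N
Formula N wins overall and in every soil group — no reversal.

Yes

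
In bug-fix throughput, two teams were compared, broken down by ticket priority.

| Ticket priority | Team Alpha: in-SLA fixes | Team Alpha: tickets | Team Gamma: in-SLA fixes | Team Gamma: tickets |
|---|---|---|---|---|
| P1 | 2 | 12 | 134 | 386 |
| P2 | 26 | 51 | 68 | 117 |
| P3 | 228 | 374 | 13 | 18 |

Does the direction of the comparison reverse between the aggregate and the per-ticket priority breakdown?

Yes

P1: Team Alpha 2/12 = 16.7%, Team Gamma 134/386 = 34.7% → Team Gamma
P2: Team Alpha 26/51 = 51.0%, Team Gamma 68/117 = 58.1% → Team Gamma
P3: Team Alpha 228/374 = 61.0%, Team Gamma 13/18 = 72.2% → Team Gamma
Overall: Team Alpha 256/437 = 58.6%, Team Gamma 215/521 = 41.3% → Team Alpha
Team Gamma wins each ticket group but Team Alpha wins overall — the comparison reverses. Team Gamma's tickets skew toward P1, which has a lower base rate.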